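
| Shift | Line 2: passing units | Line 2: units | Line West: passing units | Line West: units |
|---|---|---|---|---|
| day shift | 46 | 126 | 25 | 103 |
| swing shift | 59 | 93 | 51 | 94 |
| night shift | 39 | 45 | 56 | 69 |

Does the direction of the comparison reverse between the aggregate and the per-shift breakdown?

Day shift: Line 2 46/126 = 36.5%, Line West 25/103 = 24.3% → Line 2
Swing shift: Line 2 59/93 = 63.4%, Line West 51/94 = 54.3% → Line 2
Night shift: Line 2 39/45 = 86.7%, Line West 56/69 = 81.2% → Line 2
Overall: Line 2 144/264 = 54.5%, Line West 132/266 = 49.6% → Line 2
Line 2 wins overall and in every shift group — no reversal.

No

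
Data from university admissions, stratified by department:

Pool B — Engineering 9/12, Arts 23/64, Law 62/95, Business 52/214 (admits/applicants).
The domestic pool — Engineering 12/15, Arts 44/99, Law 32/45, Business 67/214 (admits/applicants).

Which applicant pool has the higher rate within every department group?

Engineering: Pool B 9/12 = 75.0%, the domestic pool 12/15 = 80.0% → the domestic pool
Arts: Pool B 23/64 = 35.9%, the domestic pool 44/99 = 44.4% → the domestic pool
Law: Pool B 62/95 = 65.3%, the domestic pool 32/45 = 71.1% → the domestic pool
Business: Pool B 52/214 = 24.3%, the domestic pool 67/214 = 31.3% → the domestic pool
The domestic pool has the higher rate in all 4 groups.

the domestic pool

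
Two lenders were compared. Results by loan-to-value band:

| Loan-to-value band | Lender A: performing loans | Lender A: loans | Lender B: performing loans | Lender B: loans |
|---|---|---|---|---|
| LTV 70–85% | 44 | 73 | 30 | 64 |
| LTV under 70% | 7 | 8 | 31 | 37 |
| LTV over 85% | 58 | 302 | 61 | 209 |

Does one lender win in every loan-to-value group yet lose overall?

No

LTV 70–85%: Lender A 44/73 = 60.3%, Lender B 30/64 = 46.9% → Lender A
LTV under 70%: Lender A 7/8 = 87.5%, Lender B 31/37 = 83.8% → Lender A
LTV over 85%: Lender A 58/302 = 19.2%, Lender B 61/209 = 29.2% → Lender B
Overall: Lender A 109/383 = 28.5%, Lender B 122/310 = 39.4% → Lender B
Neither sweeps: Lender A wins 2 of 3 groups, Lender B wins 1. Lender B wins overall but not every group — no Simpson reversal.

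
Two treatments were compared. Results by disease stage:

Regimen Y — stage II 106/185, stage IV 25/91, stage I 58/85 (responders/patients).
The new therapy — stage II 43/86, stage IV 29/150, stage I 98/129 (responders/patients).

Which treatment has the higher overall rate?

Regimen Y

Stage II: Regimen Y 106/185 = 57.3%, the new therapy 43/86 = 50.0% → Regimen Y
Stage IV: Regimen Y 25/91 = 27.5%, the new therapy 29/150 = 19.3% → Regimen Y
Stage I: Regimen Y 58/85 = 68.2%, the new therapy 98/129 = 76.0% → the new therapy
Overall: Regimen Y 189/361 = 52.4%, the new therapy 170/365 = 46.6% → Regimen Y
(Neither sweeps every disease group, but Regimen Y has the higher pooled rate.)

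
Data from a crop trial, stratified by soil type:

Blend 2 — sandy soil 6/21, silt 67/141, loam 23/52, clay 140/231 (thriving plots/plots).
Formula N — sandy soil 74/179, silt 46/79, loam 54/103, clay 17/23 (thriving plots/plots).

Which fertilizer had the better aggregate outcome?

Sandy soil: Blend 2 6/21 = 28.6%, Formula N 74/179 = 41.3% → Formula N
Silt: Blend 2 67/141 = 47.5%, Formula N 46/79 = 58.2% → Formula N
Loam: Blend 2 23/52 = 44.2%, Formula N 54/103 = 52.4% → Formula N
Clay: Blend 2 140/231 = 60.6%, Formula N 17/23 = 73.9% → Formula N
Overall: Blend 2 236/445 = 53.0%, Formula N 191/384 = 49.7% → Blend 2
(Formula N wins every soil group but Blend 2 wins overall — Formula N's plots skew toward the low-rate sandy soil group.)

Blend 2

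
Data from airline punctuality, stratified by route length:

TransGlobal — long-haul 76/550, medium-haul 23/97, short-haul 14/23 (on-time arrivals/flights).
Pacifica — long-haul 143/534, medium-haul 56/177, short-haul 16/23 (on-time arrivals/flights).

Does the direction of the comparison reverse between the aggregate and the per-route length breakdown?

No

Long-haul: TransGlobal 76/550 = 13.8%, Pacifica 143/534 = 26.8% → Pacifica
Medium-haul: TransGlobal 23/97 = 23.7%, Pacifica 56/177 = 31.6% → Pacifica
Short-haul: TransGlobal 14/23 = 60.9%, Pacifica 16/23 = 69.6% → Pacifica
Overall: TransGlobal 113/670 = 16.9%, Pacifica 215/734 = 29.3% → Pacifica
Pacifica wins overall and in every route group — no reversal.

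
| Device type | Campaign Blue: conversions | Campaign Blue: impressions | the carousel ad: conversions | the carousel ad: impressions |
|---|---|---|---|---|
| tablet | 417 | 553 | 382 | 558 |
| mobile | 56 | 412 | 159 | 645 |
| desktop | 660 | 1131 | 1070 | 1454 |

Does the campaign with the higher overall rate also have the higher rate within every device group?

No

Tablet: Campaign Blue 417/553 = 75.4%, the carousel ad 382/558 = 68.5% → Campaign Blue
Mobile: Campaign Blue 56/412 = 13.6%, the carousel ad 159/645 = 24.7% → the carousel ad
Desktop: Campaign Blue 660/1131 = 58.4%, the carousel ad 1070/1454 = 73.6% → the carousel ad
Overall: Campaign Blue 1133/2096 = 54.1%, the carousel ad 1611/2657 = 60.6% → the carousel ad
Neither sweeps: Campaign Blue wins 1 of 3 groups, the carousel ad wins 2. The carousel ad wins overall but not every group — no Simpson reversal.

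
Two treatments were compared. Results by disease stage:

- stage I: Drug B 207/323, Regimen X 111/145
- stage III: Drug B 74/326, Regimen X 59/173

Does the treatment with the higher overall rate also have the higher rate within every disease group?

Yes

Stage I: Drug B 207/323 = 64.1%, Regimen X 111/145 = 76.6% → Regimen X
Stage III: Drug B 74/326 = 22.7%, Regimen X 59/173 = 34.1% → Regimen X
Overall: Drug B 281/649 = 43.3%, Regimen X 170/318 = 53.5% → Regimen X
Regimen X wins overall and in every disease group — no reversal.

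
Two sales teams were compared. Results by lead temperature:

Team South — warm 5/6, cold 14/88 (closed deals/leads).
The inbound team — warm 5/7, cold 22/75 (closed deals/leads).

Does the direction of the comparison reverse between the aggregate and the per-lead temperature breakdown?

No

Warm: Team South 5/6 = 83.3%, the inbound team 5/7 = 71.4% → Team South
Cold: Team South 14/88 = 15.9%, the inbound team 22/75 = 29.3% → the inbound team
Overall: Team South 19/94 = 20.2%, the inbound team 27/82 = 32.9% → the inbound team
Neither sweeps: Team South wins 1 of 2 groups, the inbound team wins 1. The inbound team wins overall but not every group — no Simpson reversal.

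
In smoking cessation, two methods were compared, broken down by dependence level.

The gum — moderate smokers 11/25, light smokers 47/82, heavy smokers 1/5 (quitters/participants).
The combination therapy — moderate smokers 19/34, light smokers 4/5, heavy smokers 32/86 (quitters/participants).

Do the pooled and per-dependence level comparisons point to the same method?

No

Moderate smokers: the gum 11/25 = 44.0%, the combination therapy 19/34 = 55.9% → the combination therapy
Light smokers: the gum 47/82 = 57.3%, the combination therapy 4/5 = 80.0% → the combination therapy
Heavy smokers: the gum 1/5 = 20.0%, the combination therapy 32/86 = 37.2% → the combination therapy
Overall: the gum 59/112 = 52.7%, the combination therapy 55/125 = 44.0% → the gum
The combination therapy wins each dependence group but the gum wins overall — the comparison reverses. The combination therapy's participants skew toward heavy smokers, which has a lower base rate.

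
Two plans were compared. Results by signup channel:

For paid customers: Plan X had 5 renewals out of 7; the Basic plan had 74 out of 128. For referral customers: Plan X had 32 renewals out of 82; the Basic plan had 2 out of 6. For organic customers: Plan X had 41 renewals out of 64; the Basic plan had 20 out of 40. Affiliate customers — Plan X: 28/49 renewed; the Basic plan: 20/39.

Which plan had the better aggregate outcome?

the Basic plan

Paid: Plan X 5/7 = 71.4%, the Basic plan 74/128 = 57.8% → Plan X
Referral: Plan X 32/82 = 39.0%, the Basic plan 2/6 = 33.3% → Plan X
Organic: Plan X 41/64 = 64.1%, the Basic plan 20/40 = 50.0% → Plan X
Affiliate: Plan X 28/49 = 57.1%, the Basic plan 20/39 = 51.3% → Plan X
Overall: Plan X 106/202 = 52.5%, the Basic plan 116/213 = 54.5% → the Basic plan
(Plan X wins every signup group but the Basic plan wins overall — Plan X's customers skew toward the low-rate referral group.)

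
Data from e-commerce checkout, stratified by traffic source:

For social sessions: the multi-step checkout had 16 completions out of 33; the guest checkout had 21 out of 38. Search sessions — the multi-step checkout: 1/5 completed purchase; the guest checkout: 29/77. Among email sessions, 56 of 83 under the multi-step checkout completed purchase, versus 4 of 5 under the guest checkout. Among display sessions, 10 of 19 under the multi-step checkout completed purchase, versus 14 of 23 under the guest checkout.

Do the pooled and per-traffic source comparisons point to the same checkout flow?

No

Social: the multi-step checkout 16/33 = 48.5%, the guest checkout 21/38 = 55.3% → the guest checkout
Search: the multi-step checkout 1/5 = 20.0%, the guest checkout 29/77 = 37.7% → the guest checkout
Email: the multi-step checkout 56/83 = 67.5%, the guest checkout 4/5 = 80.0% → the guest checkout
Display: the multi-step checkout 10/19 = 52.6%, the guest checkout 14/23 = 60.9% → the guest checkout
Overall: the multi-step checkout 83/140 = 59.3%, the guest checkout 68/143 = 47.6% → the multi-step checkout
The guest checkout wins each traffic group but the multi-step checkout wins overall — the comparison reverses. The guest checkout's sessions skew toward search, which has a lower base rate.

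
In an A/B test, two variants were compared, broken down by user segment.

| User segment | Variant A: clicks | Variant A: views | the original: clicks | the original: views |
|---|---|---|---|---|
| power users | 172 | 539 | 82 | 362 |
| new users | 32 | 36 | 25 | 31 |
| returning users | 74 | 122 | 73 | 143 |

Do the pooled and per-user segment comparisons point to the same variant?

Yes

Power users: Variant A 172/539 = 31.9%, the original 82/362 = 22.7% → Variant A
New users: Variant A 32/36 = 88.9%, the original 25/31 = 80.6% → Variant A
Returning users: Variant A 74/122 = 60.7%, the original 73/143 = 51.0% → Variant A
Overall: Variant A 278/697 = 39.9%, the original 180/536 = 33.6% → Variant A
Variant A wins overall and in every user group — no reversal.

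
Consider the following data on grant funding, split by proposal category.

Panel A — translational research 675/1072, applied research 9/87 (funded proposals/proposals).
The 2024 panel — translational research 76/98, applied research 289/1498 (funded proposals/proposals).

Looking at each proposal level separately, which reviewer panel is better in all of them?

Translational research: Panel A 675/1072 = 63.0%, the 2024 panel 76/98 = 77.6% → the 2024 panel
Applied research: Panel A 9/87 = 10.3%, the 2024 panel 289/1498 = 19.3% → the 2024 panel
The 2024 panel has the higher rate in both groups.

the 2024 panel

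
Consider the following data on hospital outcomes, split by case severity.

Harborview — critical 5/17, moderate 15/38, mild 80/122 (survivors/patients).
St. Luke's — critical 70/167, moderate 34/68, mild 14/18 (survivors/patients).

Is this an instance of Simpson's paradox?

Yes

Critical: Harborview 5/17 = 29.4%, St. Luke's 70/167 = 41.9% → St. Luke's
Moderate: Harborview 15/38 = 39.5%, St. Luke's 34/68 = 50.0% → St. Luke's
Mild: Harborview 80/122 = 65.6%, St. Luke's 14/18 = 77.8% → St. Luke's
Overall: Harborview 100/177 = 56.5%, St. Luke's 118/253 = 46.6% → Harborview
St. Luke's wins each case group but Harborview wins overall — the comparison reverses. St. Luke's's patients skew toward critical, which has a lower base rate.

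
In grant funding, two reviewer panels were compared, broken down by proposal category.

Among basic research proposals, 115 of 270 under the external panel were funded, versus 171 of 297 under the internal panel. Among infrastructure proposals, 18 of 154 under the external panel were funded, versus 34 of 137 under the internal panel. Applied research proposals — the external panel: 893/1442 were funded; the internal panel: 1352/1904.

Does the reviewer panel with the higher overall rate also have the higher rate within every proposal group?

Basic research: the external panel 115/270 = 42.6%, the internal panel 171/297 = 57.6% → the internal panel
Infrastructure: the external panel 18/154 = 11.7%, the internal panel 34/137 = 24.8% → the internal panel
Applied research: the external panel 893/1442 = 61.9%, the internal panel 1352/1904 = 71.0% → the internal panel
Overall: the external panel 1026/1866 = 55.0%, the internal panel 1557/2338 = 66.6% → the internal panel
The internal panel wins overall and in every proposal group — no reversal.

Yes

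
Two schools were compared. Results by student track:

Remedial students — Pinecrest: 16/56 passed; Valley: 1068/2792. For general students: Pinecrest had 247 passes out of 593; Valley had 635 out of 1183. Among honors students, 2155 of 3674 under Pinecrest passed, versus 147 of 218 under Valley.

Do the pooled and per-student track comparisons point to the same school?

Remedial: Pinecrest 16/56 = 28.6%, Valley 1068/2792 = 38.3% → Valley
General: Pinecrest 247/593 = 41.7%, Valley 635/1183 = 53.7% → Valley
Honors: Pinecrest 2155/3674 = 58.7%, Valley 147/218 = 67.4% → Valley
Overall: Pinecrest 2418/4323 = 55.9%, Valley 1850/4193 = 44.1% → Pinecrest
Valley wins each student group but Pinecrest wins overall — the comparison reverses. Valley's students skew toward remedial, which has a lower base rate.

No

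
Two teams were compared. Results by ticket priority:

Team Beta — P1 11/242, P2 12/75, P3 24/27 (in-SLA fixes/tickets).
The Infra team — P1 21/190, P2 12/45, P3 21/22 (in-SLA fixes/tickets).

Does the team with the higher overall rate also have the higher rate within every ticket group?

P1: Team Beta 11/242 = 4.5%, the Infra team 21/190 = 11.1% → the Infra team
P2: Team Beta 12/75 = 16.0%, the Infra team 12/45 = 26.7% → the Infra team
P3: Team Beta 24/27 = 88.9%, the Infra team 21/22 = 95.5% → the Infra team
Overall: Team Beta 47/344 = 13.7%, the Infra team 54/257 = 21.0% → the Infra team
The Infra team wins overall and in every ticket group — no reversal.

Yes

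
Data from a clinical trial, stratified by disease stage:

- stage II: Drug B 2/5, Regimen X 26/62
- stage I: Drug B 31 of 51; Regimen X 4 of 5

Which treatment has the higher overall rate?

Drug B

Stage II: Drug B 2/5 = 40.0%, Regimen X 26/62 = 41.9% → Regimen X
Stage I: Drug B 31/51 = 60.8%, Regimen X 4/5 = 80.0% → Regimen X
Overall: Drug B 33/56 = 58.9%, Regimen X 30/67 = 44.8% → Drug B
(Regimen X wins every disease group but Drug B wins overall — Regimen X's patients skew toward the low-rate stage II group.)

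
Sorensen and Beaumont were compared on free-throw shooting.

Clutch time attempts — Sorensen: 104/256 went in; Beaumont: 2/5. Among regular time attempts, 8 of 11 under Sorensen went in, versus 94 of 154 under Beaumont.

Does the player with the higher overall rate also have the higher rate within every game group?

No

Clutch time: Sorensen 104/256 = 40.6%, Beaumont 2/5 = 40.0% → Sorensen
Regular time: Sorensen 8/11 = 72.7%, Beaumont 94/154 = 61.0% → Sorensen
Overall: Sorensen 112/267 = 41.9%, Beaumont 96/159 = 60.4% → Beaumont
Sorensen wins each game group but Beaumont wins overall — the comparison reverses. Sorensen's attempts skew toward clutch time, which has a lower base rate.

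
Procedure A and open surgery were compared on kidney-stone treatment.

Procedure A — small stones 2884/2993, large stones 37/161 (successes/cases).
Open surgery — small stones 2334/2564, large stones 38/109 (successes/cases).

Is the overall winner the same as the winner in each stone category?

No

Small stones: Procedure A 2884/2993 = 96.4%, open surgery 2334/2564 = 91.0% → Procedure A
Large stones: Procedure A 37/161 = 23.0%, open surgery 38/109 = 34.9% → open surgery
Overall: Procedure A 2921/3154 = 92.6%, open surgery 2372/2673 = 88.7% → Procedure A
Neither sweeps: Procedure A wins 1 of 2 groups, open surgery wins 1. Procedure A wins overall but not every group — no Simpson reversal.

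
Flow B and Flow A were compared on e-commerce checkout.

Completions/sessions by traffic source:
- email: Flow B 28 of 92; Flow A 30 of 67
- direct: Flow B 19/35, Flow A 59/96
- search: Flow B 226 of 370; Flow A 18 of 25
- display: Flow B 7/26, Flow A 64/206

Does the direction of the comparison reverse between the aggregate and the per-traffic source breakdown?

Email: Flow B 28/92 = 30.4%, Flow A 30/67 = 44.8% → Flow A
Direct: Flow B 19/35 = 54.3%, Flow A 59/96 = 61.5% → Flow A
Search: Flow B 226/370 = 61.1%, Flow A 18/25 = 72.0% → Flow A
Display: Flow B 7/26 = 26.9%, Flow A 64/206 = 31.1% → Flow A
Overall: Flow B 280/523 = 53.5%, Flow A 171/394 = 43.4% → Flow B
Flow A wins each traffic group but Flow B wins overall — the comparison reverses. Flow A's sessions skew toward display, which has a lower base rate.

Yes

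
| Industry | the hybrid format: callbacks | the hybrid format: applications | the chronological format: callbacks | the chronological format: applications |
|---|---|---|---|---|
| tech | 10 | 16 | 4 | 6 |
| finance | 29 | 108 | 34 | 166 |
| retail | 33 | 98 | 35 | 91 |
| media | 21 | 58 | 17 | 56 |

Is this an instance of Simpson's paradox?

No

Tech: the hybrid format 10/16 = 62.5%, the chronological format 4/6 = 66.7% → the chronological format
Finance: the hybrid format 29/108 = 26.9%, the chronological format 34/166 = 20.5% → the hybrid format
Retail: the hybrid format 33/98 = 33.7%, the chronological format 35/91 = 38.5% → the chronological format
Media: the hybrid format 21/58 = 36.2%, the chronological format 17/56 = 30.4% → the hybrid format
Overall: the hybrid format 93/280 = 33.2%, the chronological format 90/319 = 28.2% → the hybrid format
Neither sweeps: the hybrid format wins 2 of 4 groups, the chronological format wins 2. The hybrid format wins overall but not every group — no Simpson reversal.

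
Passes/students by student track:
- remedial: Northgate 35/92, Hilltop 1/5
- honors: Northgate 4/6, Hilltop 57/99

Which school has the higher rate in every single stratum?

Northgate

Remedial: Northgate 35/92 = 38.0%, Hilltop 1/5 = 20.0% → Northgate
Honors: Northgate 4/6 = 66.7%, Hilltop 57/99 = 57.6% → Northgate
Northgate has the higher rate in both groups.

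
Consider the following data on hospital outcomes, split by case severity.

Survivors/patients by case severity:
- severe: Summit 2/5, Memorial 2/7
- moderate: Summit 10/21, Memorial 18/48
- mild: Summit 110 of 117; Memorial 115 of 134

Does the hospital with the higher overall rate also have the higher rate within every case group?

Severe: Summit 2/5 = 40.0%, Memorial 2/7 = 28.6% → Summit
Moderate: Summit 10/21 = 47.6%, Memorial 18/48 = 37.5% → Summit
Mild: Summit 110/117 = 94.0%, Memorial 115/134 = 85.8% → Summit
Overall: Summit 122/143 = 85.3%, Memorial 135/189 = 71.4% → Summit
Summit wins overall and in every case group — no reversal.

Yes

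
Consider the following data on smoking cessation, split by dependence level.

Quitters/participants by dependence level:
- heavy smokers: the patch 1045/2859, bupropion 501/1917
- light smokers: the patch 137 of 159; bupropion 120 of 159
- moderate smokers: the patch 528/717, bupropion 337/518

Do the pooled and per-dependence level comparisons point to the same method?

Yes

Heavy smokers: the patch 1045/2859 = 36.6%, bupropion 501/1917 = 26.1% → the patch
Light smokers: the patch 137/159 = 86.2%, bupropion 120/159 = 75.5% → the patch
Moderate smokers: the patch 528/717 = 73.6%, bupropion 337/518 = 65.1% → the patch
Overall: the patch 1710/3735 = 45.8%, bupropion 958/2594 = 36.9% → the patch
The patch wins overall and in every dependence group — no reversal.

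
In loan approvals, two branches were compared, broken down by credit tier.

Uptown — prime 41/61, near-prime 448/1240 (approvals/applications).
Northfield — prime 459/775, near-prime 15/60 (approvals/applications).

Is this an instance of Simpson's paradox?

Yes

Prime: Uptown 41/61 = 67.2%, Northfield 459/775 = 59.2% → Uptown
Near-prime: Uptown 448/1240 = 36.1%, Northfield 15/60 = 25.0% → Uptown
Overall: Uptown 489/1301 = 37.6%, Northfield 474/835 = 56.8% → Northfield
Uptown wins each credit group but Northfield wins overall — the comparison reverses. Uptown's applications skew toward near-prime, which has a lower base rate.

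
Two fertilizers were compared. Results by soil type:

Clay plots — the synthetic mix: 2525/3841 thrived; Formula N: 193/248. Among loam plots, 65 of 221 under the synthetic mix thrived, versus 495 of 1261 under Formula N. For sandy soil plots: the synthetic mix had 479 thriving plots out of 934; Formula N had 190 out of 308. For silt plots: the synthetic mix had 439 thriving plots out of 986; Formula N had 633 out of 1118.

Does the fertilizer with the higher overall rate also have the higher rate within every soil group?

Clay: the synthetic mix 2525/3841 = 65.7%, Formula N 193/248 = 77.8% → Formula N
Loam: the synthetic mix 65/221 = 29.4%, Formula N 495/1261 = 39.3% → Formula N
Sandy soil: the synthetic mix 479/934 = 51.3%, Formula N 190/308 = 61.7% → Formula N
Silt: the synthetic mix 439/986 = 44.5%, Formula N 633/1118 = 56.6% → Formula N
Overall: the synthetic mix 3508/5982 = 58.6%, Formula N 1511/2935 = 51.5% → the synthetic mix
Formula N wins each soil group but the synthetic mix wins overall — the comparison reverses. Formula N's plots skew toward loam, which has a lower base rate.

No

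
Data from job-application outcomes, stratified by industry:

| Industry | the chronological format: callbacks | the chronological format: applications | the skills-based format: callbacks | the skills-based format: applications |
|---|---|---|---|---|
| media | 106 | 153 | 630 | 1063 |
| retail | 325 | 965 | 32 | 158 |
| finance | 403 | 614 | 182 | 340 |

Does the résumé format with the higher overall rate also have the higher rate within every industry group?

No

Media: the chronological format 106/153 = 69.3%, the skills-based format 630/1063 = 59.3% → the chronological format
Retail: the chronological format 325/965 = 33.7%, the skills-based format 32/158 = 20.3% → the chronological format
Finance: the chronological format 403/614 = 65.6%, the skills-based format 182/340 = 53.5% → the chronological format
Overall: the chronological format 834/1732 = 48.2%, the skills-based format 844/1561 = 54.1% → the skills-based format
The chronological format wins each industry group but the skills-based format wins overall — the comparison reverses. The chronological format's applications skew toward retail, which has a lower base rate.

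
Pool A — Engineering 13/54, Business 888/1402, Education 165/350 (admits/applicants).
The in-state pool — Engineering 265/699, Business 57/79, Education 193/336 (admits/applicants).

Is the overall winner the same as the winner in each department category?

Engineering: Pool A 13/54 = 24.1%, the in-state pool 265/699 = 37.9% → the in-state pool
Business: Pool A 888/1402 = 63.3%, the in-state pool 57/79 = 72.2% → the in-state pool
Education: Pool A 165/350 = 47.1%, the in-state pool 193/336 = 57.4% → the in-state pool
Overall: Pool A 1066/1806 = 59.0%, the in-state pool 515/1114 = 46.2% → Pool A
The in-state pool wins each department group but Pool A wins overall — the comparison reverses. The in-state pool's applicants skew toward Engineering, which has a lower base rate.

No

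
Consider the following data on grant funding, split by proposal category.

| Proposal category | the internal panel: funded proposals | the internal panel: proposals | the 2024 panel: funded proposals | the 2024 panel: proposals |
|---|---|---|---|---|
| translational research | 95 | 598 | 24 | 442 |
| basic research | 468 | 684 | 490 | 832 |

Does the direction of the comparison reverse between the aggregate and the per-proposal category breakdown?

No

Translational research: the internal panel 95/598 = 15.9%, the 2024 panel 24/442 = 5.4% → the internal panel
Basic research: the internal panel 468/684 = 68.4%, the 2024 panel 490/832 = 58.9% → the internal panel
Overall: the internal panel 563/1282 = 43.9%, the 2024 panel 514/1274 = 40.3% → the internal panel
The internal panel wins overall and in every proposal group — no reversal.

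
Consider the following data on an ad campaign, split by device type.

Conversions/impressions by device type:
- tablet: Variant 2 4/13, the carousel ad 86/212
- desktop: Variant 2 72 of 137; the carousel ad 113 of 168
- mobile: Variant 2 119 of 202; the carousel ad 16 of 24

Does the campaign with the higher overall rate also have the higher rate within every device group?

No

Tablet: Variant 2 4/13 = 30.8%, the carousel ad 86/212 = 40.6% → the carousel ad
Desktop: Variant 2 72/137 = 52.6%, the carousel ad 113/168 = 67.3% → the carousel ad
Mobile: Variant 2 119/202 = 58.9%, the carousel ad 16/24 = 66.7% → the carousel ad
Overall: Variant 2 195/352 = 55.4%, the carousel ad 215/404 = 53.2% → Variant 2
The carousel ad wins each device group but Variant 2 wins overall — the comparison reverses. The carousel ad's impressions skew toward tablet, which has a lower base rate.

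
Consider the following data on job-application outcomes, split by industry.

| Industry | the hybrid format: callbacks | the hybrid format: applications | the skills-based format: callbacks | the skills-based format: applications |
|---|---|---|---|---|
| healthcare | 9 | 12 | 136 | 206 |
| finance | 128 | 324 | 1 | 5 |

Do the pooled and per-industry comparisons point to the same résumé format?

Healthcare: the hybrid format 9/12 = 75.0%, the skills-based format 136/206 = 66.0% → the hybrid format
Finance: the hybrid format 128/324 = 39.5%, the skills-based format 1/5 = 20.0% → the hybrid format
Overall: the hybrid format 137/336 = 40.8%, the skills-based format 137/211 = 64.9% → the skills-based format
The hybrid format wins each industry group but the skills-based format wins overall — the comparison reverses. The hybrid format's applications skew toward finance, which has a lower base rate.

No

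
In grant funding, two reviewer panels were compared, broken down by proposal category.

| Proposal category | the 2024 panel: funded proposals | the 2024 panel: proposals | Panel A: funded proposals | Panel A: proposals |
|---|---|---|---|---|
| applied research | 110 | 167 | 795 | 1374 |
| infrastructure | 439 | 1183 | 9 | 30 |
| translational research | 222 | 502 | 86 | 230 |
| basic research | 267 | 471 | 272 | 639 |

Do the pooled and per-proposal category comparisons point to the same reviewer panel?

Applied research: the 2024 panel 110/167 = 65.9%, Panel A 795/1374 = 57.9% → the 2024 panel
Infrastructure: the 2024 panel 439/1183 = 37.1%, Panel A 9/30 = 30.0% → the 2024 panel
Translational research: the 2024 panel 222/502 = 44.2%, Panel A 86/230 = 37.4% → the 2024 panel
Basic research: the 2024 panel 267/471 = 56.7%, Panel A 272/639 = 42.6% → the 2024 panel
Overall: the 2024 panel 1038/2323 = 44.7%, Panel A 1162/2273 = 51.1% → Panel A
The 2024 panel wins each proposal group but Panel A wins overall — the comparison reverses. The 2024 panel's proposals skew toward infrastructure, which has a lower base rate.

No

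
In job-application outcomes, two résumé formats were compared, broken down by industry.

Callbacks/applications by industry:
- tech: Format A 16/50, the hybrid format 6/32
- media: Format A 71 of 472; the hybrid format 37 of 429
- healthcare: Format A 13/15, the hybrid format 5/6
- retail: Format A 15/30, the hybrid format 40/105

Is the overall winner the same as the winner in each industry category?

Yes

Tech: Format A 16/50 = 32.0%, the hybrid format 6/32 = 18.8% → Format A
Media: Format A 71/472 = 15.0%, the hybrid format 37/429 = 8.6% → Format A
Healthcare: Format A 13/15 = 86.7%, the hybrid format 5/6 = 83.3% → Format A
Retail: Format A 15/30 = 50.0%, the hybrid format 40/105 = 38.1% → Format A
Overall: Format A 115/567 = 20.3%, the hybrid format 88/572 = 15.4% → Format A
Format A wins overall and in every industry group — no reversal.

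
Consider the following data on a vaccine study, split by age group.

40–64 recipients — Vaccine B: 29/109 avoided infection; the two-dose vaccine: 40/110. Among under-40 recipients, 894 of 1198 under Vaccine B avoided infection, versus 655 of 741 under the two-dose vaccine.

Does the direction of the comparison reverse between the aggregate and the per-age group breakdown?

No

40–64: Vaccine B 29/109 = 26.6%, the two-dose vaccine 40/110 = 36.4% → the two-dose vaccine
Under-40: Vaccine B 894/1198 = 74.6%, the two-dose vaccine 655/741 = 88.4% → the two-dose vaccine
Overall: Vaccine B 923/1307 = 70.6%, the two-dose vaccine 695/851 = 81.7% → the two-dose vaccine
The two-dose vaccine wins overall and in every age group — no reversal.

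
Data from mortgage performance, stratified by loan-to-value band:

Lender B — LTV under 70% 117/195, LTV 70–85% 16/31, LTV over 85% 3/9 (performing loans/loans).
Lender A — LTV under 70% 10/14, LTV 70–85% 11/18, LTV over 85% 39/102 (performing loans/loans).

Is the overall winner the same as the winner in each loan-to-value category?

No

LTV under 70%: Lender B 117/195 = 60.0%, Lender A 10/14 = 71.4% → Lender A
LTV 70–85%: Lender B 16/31 = 51.6%, Lender A 11/18 = 61.1% → Lender A
LTV over 85%: Lender B 3/9 = 33.3%, Lender A 39/102 = 38.2% → Lender A
Overall: Lender B 136/235 = 57.9%, Lender A 60/134 = 44.8% → Lender B
Lender A wins each loan-to-value group but Lender B wins overall — the comparison reverses. Lender A's loans skew toward LTV over 85%, which has a lower base rate.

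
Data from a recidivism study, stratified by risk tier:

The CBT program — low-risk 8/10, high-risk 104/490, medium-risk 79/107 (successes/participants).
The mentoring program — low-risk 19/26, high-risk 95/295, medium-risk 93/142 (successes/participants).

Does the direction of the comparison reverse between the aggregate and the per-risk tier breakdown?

Low-risk: the CBT program 8/10 = 80.0%, the mentoring program 19/26 = 73.1% → the CBT program
High-risk: the CBT program 104/490 = 21.2%, the mentoring program 95/295 = 32.2% → the mentoring program
Medium-risk: the CBT program 79/107 = 73.8%, the mentoring program 93/142 = 65.5% → the CBT program
Overall: the CBT program 191/607 = 31.5%, the mentoring program 207/463 = 44.7% → the mentoring program
Neither sweeps: the CBT program wins 2 of 3 groups, the mentoring program wins 1. The mentoring program wins overall but not every group — no Simpson reversal.

No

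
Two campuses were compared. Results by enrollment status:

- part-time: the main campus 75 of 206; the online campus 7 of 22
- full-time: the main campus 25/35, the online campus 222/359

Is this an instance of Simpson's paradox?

Part-time: the main campus 75/206 = 36.4%, the online campus 7/22 = 31.8% → the main campus
Full-time: the main campus 25/35 = 71.4%, the online campus 222/359 = 61.8% → the main campus
Overall: the main campus 100/241 = 41.5%, the online campus 229/381 = 60.1% → the online campus
The main campus wins each enrollment group but the online campus wins overall — the comparison reverses. The main campus's students skew toward part-time, which has a lower base rate.

Yes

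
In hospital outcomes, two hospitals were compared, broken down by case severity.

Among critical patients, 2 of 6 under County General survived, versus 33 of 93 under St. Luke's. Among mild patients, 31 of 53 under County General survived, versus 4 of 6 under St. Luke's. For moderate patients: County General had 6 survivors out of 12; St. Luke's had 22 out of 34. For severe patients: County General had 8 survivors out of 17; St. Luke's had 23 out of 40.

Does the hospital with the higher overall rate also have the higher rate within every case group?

Critical: County General 2/6 = 33.3%, St. Luke's 33/93 = 35.5% → St. Luke's
Mild: County General 31/53 = 58.5%, St. Luke's 4/6 = 66.7% → St. Luke's
Moderate: County General 6/12 = 50.0%, St. Luke's 22/34 = 64.7% → St. Luke's
Severe: County General 8/17 = 47.1%, St. Luke's 23/40 = 57.5% → St. Luke's
Overall: County General 47/88 = 53.4%, St. Luke's 82/173 = 47.4% → County General
St. Luke's wins each case group but County General wins overall — the comparison reverses. St. Luke's's patients skew toward critical, which has a lower base rate.

No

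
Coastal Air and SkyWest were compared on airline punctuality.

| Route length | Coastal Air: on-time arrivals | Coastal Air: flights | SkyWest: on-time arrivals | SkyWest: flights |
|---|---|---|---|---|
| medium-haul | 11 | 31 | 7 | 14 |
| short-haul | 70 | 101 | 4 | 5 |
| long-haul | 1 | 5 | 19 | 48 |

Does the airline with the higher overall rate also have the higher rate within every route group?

No

Medium-haul: Coastal Air 11/31 = 35.5%, SkyWest 7/14 = 50.0% → SkyWest
Short-haul: Coastal Air 70/101 = 69.3%, SkyWest 4/5 = 80.0% → SkyWest
Long-haul: Coastal Air 1/5 = 20.0%, SkyWest 19/48 = 39.6% → SkyWest
Overall: Coastal Air 82/137 = 59.9%, SkyWest 30/67 = 44.8% → Coastal Air
SkyWest wins each route group but Coastal Air wins overall — the comparison reverses. SkyWest's flights skew toward long-haul, which has a lower base rate.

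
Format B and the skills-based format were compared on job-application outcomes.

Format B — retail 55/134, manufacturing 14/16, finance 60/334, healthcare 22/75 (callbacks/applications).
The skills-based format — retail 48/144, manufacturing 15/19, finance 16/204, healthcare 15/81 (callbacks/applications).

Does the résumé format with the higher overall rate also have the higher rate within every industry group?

Yes

Retail: Format B 55/134 = 41.0%, the skills-based format 48/144 = 33.3% → Format B
Manufacturing: Format B 14/16 = 87.5%, the skills-based format 15/19 = 78.9% → Format B
Finance: Format B 60/334 = 18.0%, the skills-based format 16/204 = 7.8% → Format B
Healthcare: Format B 22/75 = 29.3%, the skills-based format 15/81 = 18.5% → Format B
Overall: Format B 151/559 = 27.0%, the skills-based format 94/448 = 21.0% → Format B
Format B wins overall and in every industry group — no reversal.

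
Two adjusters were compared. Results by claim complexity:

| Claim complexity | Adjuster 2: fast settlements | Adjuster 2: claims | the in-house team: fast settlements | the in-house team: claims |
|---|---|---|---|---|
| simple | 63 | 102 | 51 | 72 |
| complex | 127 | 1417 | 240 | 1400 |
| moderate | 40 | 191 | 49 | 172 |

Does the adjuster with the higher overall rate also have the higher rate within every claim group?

Simple: Adjuster 2 63/102 = 61.8%, the in-house team 51/72 = 70.8% → the in-house team
Complex: Adjuster 2 127/1417 = 9.0%, the in-house team 240/1400 = 17.1% → the in-house team
Moderate: Adjuster 2 40/191 = 20.9%, the in-house team 49/172 = 28.5% → the in-house team
Overall: Adjuster 2 230/1710 = 13.5%, the in-house team 340/1644 = 20.7% → the in-house team
The in-house team wins overall and in every claim group — no reversal.

Yes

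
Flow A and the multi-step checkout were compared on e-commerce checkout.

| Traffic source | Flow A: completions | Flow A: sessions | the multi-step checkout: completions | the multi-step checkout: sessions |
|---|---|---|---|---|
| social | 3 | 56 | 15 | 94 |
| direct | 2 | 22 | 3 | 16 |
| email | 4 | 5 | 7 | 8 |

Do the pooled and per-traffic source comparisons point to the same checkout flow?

Yes

Social: Flow A 3/56 = 5.4%, the multi-step checkout 15/94 = 16.0% → the multi-step checkout
Direct: Flow A 2/22 = 9.1%, the multi-step checkout 3/16 = 18.8% → the multi-step checkout
Email: Flow A 4/5 = 80.0%, the multi-step checkout 7/8 = 87.5% → the multi-step checkout
Overall: Flow A 9/83 = 10.8%, the multi-step checkout 25/118 = 21.2% → the multi-step checkout
The multi-step checkout wins overall and in every traffic group — no reversal.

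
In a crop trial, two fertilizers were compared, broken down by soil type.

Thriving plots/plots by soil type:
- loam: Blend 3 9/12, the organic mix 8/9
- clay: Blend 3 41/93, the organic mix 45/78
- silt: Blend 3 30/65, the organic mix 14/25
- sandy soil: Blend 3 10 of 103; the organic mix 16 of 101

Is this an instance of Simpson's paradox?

Loam: Blend 3 9/12 = 75.0%, the organic mix 8/9 = 88.9% → the organic mix
Clay: Blend 3 41/93 = 44.1%, the organic mix 45/78 = 57.7% → the organic mix
Silt: Blend 3 30/65 = 46.2%, the organic mix 14/25 = 56.0% → the organic mix
Sandy soil: Blend 3 10/103 = 9.7%, the organic mix 16/101 = 15.8% → the organic mix
Overall: Blend 3 90/273 = 33.0%, the organic mix 83/213 = 39.0% → the organic mix
The organic mix wins overall and in every soil group — no reversal.

No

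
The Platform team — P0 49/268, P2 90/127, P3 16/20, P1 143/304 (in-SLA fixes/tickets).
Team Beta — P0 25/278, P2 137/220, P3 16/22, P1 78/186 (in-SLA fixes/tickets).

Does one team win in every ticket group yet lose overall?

No

P0: the Platform team 49/268 = 18.3%, Team Beta 25/278 = 9.0% → the Platform team
P2: the Platform team 90/127 = 70.9%, Team Beta 137/220 = 62.3% → the Platform team
P3: the Platform team 16/20 = 80.0%, Team Beta 16/22 = 72.7% → the Platform team
P1: the Platform team 143/304 = 47.0%, Team Beta 78/186 = 41.9% → the Platform team
Overall: the Platform team 298/719 = 41.4%, Team Beta 256/706 = 36.3% → the Platform team
The Platform team wins overall and in every ticket group — no reversal.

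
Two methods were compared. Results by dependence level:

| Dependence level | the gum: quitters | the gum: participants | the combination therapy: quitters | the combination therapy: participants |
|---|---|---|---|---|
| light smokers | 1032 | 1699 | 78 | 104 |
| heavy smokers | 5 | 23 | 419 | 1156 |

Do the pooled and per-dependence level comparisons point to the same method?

Light smokers: the gum 1032/1699 = 60.7%, the combination therapy 78/104 = 75.0% → the combination therapy
Heavy smokers: the gum 5/23 = 21.7%, the combination therapy 419/1156 = 36.2% → the combination therapy
Overall: the gum 1037/1722 = 60.2%, the combination therapy 497/1260 = 39.4% → the gum
The combination therapy wins each dependence group but the gum wins overall — the comparison reverses. The combination therapy's participants skew toward heavy smokers, which has a lower base rate.

No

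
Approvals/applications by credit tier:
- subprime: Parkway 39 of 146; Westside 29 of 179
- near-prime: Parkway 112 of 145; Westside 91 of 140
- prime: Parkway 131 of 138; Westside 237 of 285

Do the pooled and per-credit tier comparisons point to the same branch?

Subprime: Parkway 39/146 = 26.7%, Westside 29/179 = 16.2% → Parkway
Near-prime: Parkway 112/145 = 77.2%, Westside 91/140 = 65.0% → Parkway
Prime: Parkway 131/138 = 94.9%, Westside 237/285 = 83.2% → Parkway
Overall: Parkway 282/429 = 65.7%, Westside 357/604 = 59.1% → Parkway
Parkway wins overall and in every credit group — no reversal.

Yes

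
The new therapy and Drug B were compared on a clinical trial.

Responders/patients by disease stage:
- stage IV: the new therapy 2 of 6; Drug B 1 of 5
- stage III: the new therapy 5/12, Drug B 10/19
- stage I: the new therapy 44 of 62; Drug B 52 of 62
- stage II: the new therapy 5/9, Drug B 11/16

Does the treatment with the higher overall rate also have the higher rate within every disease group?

Stage IV: the new therapy 2/6 = 33.3%, Drug B 1/5 = 20.0% → the new therapy
Stage III: the new therapy 5/12 = 41.7%, Drug B 10/19 = 52.6% → Drug B
Stage I: the new therapy 44/62 = 71.0%, Drug B 52/62 = 83.9% → Drug B
Stage II: the new therapy 5/9 = 55.6%, Drug B 11/16 = 68.8% → Drug B
Overall: the new therapy 56/89 = 62.9%, Drug B 74/102 = 72.5% → Drug B
Neither sweeps: the new therapy wins 1 of 4 groups, Drug B wins 3. Drug B wins overall but not every group — no Simpson reversal.

No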